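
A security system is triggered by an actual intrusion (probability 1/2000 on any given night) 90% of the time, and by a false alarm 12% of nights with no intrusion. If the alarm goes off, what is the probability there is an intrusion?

Let D = the rare event, + = positive/flagged.
P(D) = 1/2000
P(+|D) = 90/100 = 9/10
P(+|D') = 12/100 = 3/25
P(+) = P(+|D)P(D) + P(+|D')P(D')
     = \frac{9}{10} × \frac{1}{2000} + \frac{3}{25} × \frac{1999}{2000}
     = \frac{12039}{100000}
P(D|+) = P(+|D)P(D)/P(+) = \frac{15}{4013}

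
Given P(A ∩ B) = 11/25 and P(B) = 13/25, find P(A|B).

P(A|B) = P(A ∩ B) / P(B)
= (11/25) / (13/25)
= 11/13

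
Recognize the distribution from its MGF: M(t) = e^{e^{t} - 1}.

The MGF M(t) = e^{e^{t} - 1} is the standard form for the Poisson distribution.
Comparing with the known MGF formula identifies: Poisson(λ=1)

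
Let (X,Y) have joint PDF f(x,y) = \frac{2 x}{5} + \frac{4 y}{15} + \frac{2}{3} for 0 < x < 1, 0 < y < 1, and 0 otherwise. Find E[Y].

E[Y] = ∫_0^1 ∫_0^1 y × f(x,y) dx dy
= \frac{47}{90}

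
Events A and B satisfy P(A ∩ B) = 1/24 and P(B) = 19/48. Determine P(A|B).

P(A|B) = P(A ∩ B) / P(B)
= (1/24) / (19/48)
= 2/19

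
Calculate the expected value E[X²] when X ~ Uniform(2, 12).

Using the identity E[X²] = Var(X) + (E[X])²:
E[X] = 7
Var(X) = \frac{25}{3}
E[X²] = \frac{25}{3} + (7)²
= \frac{172}{3}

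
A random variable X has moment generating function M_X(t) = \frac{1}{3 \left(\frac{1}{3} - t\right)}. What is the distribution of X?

The MGF M(t) = \frac{1}{3 \left(\frac{1}{3} - t\right)} is the standard form for the Exponential distribution.
Comparing with the known MGF formula identifies: Exponential(rate λ=1/3)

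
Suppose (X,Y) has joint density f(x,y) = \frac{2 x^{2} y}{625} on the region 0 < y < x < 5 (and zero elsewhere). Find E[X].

f_X(x) = ∫_0^x \frac{2 x^{2} y}{625} dy = \frac{x^{4}}{625}
E[X] = ∫_0^5 x × (\frac{x^{4}}{625}) dx = \frac{25}{6}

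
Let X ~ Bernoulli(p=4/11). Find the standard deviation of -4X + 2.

For X ~ Bernoulli(p=4/11):
Var(X) = \frac{28}{121}
SD(X) = √(Var(X)) = √(\frac{28}{121}) = \frac{2 \sqrt{7}}{11}
SD(-4X + 2) = |-4| × SD(X) = 4 × \frac{2 \sqrt{7}}{11} = \frac{8 \sqrt{7}}{11}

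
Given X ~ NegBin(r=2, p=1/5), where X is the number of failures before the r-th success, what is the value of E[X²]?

Using the identity E[X²] = Var(X) + (E[X])²:
E[X] = 8
Var(X) = 40
E[X²] = 40 + (8)²
= 104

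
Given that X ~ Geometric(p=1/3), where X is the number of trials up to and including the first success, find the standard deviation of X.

For X ~ Geometric(p=1/3), where X is the number of trials up to and including the first success:
Var(X) = 6
SD(X) = √(Var(X)) = √(6) = \sqrt{6}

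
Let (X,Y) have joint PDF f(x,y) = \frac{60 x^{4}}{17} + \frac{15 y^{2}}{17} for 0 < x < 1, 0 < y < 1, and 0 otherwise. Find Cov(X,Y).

E[XY] = ∫∫ xy × f(x,y) dx dy = \frac{55}{136}
E[X] = \frac{25}{34}
E[Y] = \frac{39}{68}
Cov(X,Y) = E[XY] - E[X]E[Y] = - \frac{5}{289}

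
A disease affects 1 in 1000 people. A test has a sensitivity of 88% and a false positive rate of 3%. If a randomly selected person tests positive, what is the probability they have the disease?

Let D = the rare event, + = positive/flagged.
P(D) = 1/1000
P(+|D) = 88/100 = 22/25
P(+|D') = 3/100
P(+) = P(+|D)P(D) + P(+|D')P(D')
     = \frac{22}{25} × \frac{1}{1000} + \frac{3}{100} × \frac{999}{1000}
     = \frac{617}{20000}
P(D|+) = P(+|D)P(D)/P(+) = \frac{88}{3085}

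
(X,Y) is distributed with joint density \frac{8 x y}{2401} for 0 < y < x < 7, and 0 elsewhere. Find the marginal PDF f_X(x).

f_X(x) = ∫_0^x \frac{8 x y}{2401} dy = \frac{4 x^{3}}{2401}
for 0 < x < 7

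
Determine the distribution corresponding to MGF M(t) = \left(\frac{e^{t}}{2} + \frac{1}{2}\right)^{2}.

The MGF M(t) = \left(\frac{e^{t}}{2} + \frac{1}{2}\right)^{2} is the standard form for the Binomial distribution.
Comparing with the known MGF formula identifies: Binomial(n=2, p=1/2)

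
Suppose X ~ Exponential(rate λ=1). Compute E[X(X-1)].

E[X(X-1)] = E[X² - X] = E[X²] - E[X]
E[X] = 1
E[X²] = Var(X) + (E[X])² = 1 + (1)² = 2
E[X(X-1)] = 2 - 1 = 1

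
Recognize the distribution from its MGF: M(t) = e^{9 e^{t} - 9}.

The MGF M(t) = e^{9 e^{t} - 9} is the standard form for the Poisson distribution.
Comparing with the known MGF formula identifies: Poisson(λ=9)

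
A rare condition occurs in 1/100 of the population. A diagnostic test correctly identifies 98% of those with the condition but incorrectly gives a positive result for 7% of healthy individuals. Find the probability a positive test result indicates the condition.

Let D = the rare event, + = positive/flagged.
P(D) = 1/100
P(+|D) = 98/100 = 49/50
P(+|D') = 7/100
P(+) = P(+|D)P(D) + P(+|D')P(D')
     = \frac{49}{50} × \frac{1}{100} + \frac{7}{100} × \frac{99}{100}
     = \frac{791}{10000}
P(D|+) = P(+|D)P(D)/P(+) = \frac{14}{113}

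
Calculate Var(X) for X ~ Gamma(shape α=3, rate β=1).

For X ~ Gamma(shape α=3, rate β=1):
Var(X) = 3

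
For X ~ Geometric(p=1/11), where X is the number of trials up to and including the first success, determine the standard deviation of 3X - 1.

For X ~ Geometric(p=1/11), where X is the number of trials up to and including the first success:
Var(X) = 110
SD(X) = √(Var(X)) = √(110) = \sqrt{110}
SD(3X - 1) = |3| × SD(X) = 3 × \sqrt{110} = 3 \sqrt{110}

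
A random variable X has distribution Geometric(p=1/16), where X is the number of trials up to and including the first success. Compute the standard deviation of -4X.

For X ~ Geometric(p=1/16), where X is the number of trials up to and including the first success:
Var(X) = 240
SD(X) = √(Var(X)) = √(240) = 4 \sqrt{15}
SD(-4X) = |-4| × SD(X) = 4 × 4 \sqrt{15} = 16 \sqrt{15}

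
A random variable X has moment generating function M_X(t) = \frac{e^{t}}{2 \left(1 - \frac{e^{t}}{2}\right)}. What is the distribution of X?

The MGF M(t) = \frac{e^{t}}{2 \left(1 - \frac{e^{t}}{2}\right)} is the standard form for the Geometric distribution.
Comparing with the known MGF formula identifies: Geometric(p=1/2), X = trial number of first success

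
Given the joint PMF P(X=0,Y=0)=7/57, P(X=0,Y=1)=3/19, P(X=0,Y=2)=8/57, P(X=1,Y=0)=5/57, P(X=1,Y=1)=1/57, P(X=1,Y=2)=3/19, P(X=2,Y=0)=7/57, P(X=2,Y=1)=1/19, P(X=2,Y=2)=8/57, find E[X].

First find marginal of X:
P(X=0) = 8/19
P(X=1) = 5/19
P(X=2) = 6/19
E[X] = 0 × 8/19 + 1 × 5/19 + 2 × 6/19 = 17/19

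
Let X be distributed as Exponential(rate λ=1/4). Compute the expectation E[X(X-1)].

E[X(X-1)] = E[X² - X] = E[X²] - E[X]
E[X] = 4
E[X²] = Var(X) + (E[X])² = 16 + (4)² = 32
E[X(X-1)] = 32 - 4 = 28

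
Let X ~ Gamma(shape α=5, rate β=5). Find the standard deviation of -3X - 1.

For X ~ Gamma(shape α=5, rate β=5):
Var(X) = \frac{1}{5}
SD(X) = √(Var(X)) = √(\frac{1}{5}) = \frac{\sqrt{5}}{5}
SD(-3X - 1) = |-3| × SD(X) = 3 × \frac{\sqrt{5}}{5} = \frac{3 \sqrt{5}}{5}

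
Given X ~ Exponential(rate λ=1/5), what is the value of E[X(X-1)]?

E[X(X-1)] = E[X² - X] = E[X²] - E[X]
E[X] = 5
E[X²] = Var(X) + (E[X])² = 25 + (5)² = 50
E[X(X-1)] = 50 - 5 = 45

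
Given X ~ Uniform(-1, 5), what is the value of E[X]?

For X ~ Uniform(-1, 5), the expected value is:
E[X] = 2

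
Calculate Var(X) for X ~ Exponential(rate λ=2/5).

For X ~ Exponential(rate λ=2/5):
Var(X) = \frac{25}{4}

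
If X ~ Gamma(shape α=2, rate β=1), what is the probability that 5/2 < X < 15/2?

P(5/2 < X < 15/2) = ∫_{5/2}^{15/2} f(x) dx
where f(x) = x e^{- x}
= \frac{-17 + 7 e^{5}}{2 e^{\frac{15}{2}}}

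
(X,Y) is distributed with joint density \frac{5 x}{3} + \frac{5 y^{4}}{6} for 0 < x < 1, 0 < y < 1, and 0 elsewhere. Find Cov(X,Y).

E[XY] = ∫∫ xy × f(x,y) dx dy = \frac{25}{72}
E[X] = \frac{23}{36}
E[Y] = \frac{5}{9}
Cov(X,Y) = E[XY] - E[X]E[Y] = - \frac{5}{648}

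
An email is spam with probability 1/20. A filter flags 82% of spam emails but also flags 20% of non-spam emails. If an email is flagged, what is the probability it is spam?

Let D = the rare event, + = positive/flagged.
P(D) = 1/20
P(+|D) = 82/100 = 41/50
P(+|D') = 20/100 = 1/5
P(+) = P(+|D)P(D) + P(+|D')P(D')
     = \frac{41}{50} × \frac{1}{20} + \frac{1}{5} × \frac{19}{20}
     = \frac{231}{1000}
P(D|+) = P(+|D)P(D)/P(+) = \frac{41}{231}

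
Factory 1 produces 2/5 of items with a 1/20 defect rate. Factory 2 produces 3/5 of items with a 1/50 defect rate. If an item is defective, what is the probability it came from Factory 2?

Using Bayes' theorem:
P(F1) = 2/5, P(D|F1) = 1/20
P(F2) = 3/5, P(D|F2) = 1/50
P(D) = P(D|F1)P(F1) + P(D|F2)P(F2)
     = \frac{4}{125}
P(F2|D) = P(D|F2)P(F2) / P(D)
= \frac{3}{8}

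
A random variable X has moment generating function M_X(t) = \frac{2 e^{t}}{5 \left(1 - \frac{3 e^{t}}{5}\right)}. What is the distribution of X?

The MGF M(t) = \frac{2 e^{t}}{5 \left(1 - \frac{3 e^{t}}{5}\right)} is the standard form for the Geometric distribution.
Comparing with the known MGF formula identifies: Geometric(p=2/5), X = trial number of first success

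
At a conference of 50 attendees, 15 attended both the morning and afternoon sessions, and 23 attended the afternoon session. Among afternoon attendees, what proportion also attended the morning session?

P(A ∩ B) = 15/50 = 3/10
P(B) = 23/50
P(A|B) = P(A ∩ B) / P(B) = (3/10) / (23/50) = 15/23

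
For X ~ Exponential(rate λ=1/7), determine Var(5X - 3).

For X ~ Exponential(rate λ=1/7):
Var(X) = 49
Var(5X - 3) = (5)² × Var(X) = 25 × 49 = 1225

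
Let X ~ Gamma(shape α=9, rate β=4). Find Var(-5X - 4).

For X ~ Gamma(shape α=9, rate β=4):
Var(X) = \frac{9}{16}
Var(-5X - 4) = (-5)² × Var(X) = 25 × \frac{9}{16} = \frac{225}{16}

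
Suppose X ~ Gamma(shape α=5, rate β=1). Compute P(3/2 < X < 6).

P(3/2 < X < 6) = ∫_{3/2}^{6} f(x) dx
where f(x) = \frac{x^{4} e^{- x}}{24}
= - \frac{115}{e^{6}} + \frac{563}{128 e^{\frac{3}{2}}}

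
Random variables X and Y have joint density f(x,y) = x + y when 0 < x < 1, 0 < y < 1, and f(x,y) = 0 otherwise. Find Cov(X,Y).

E[XY] = ∫∫ xy × f(x,y) dx dy = \frac{1}{3}
E[X] = \frac{7}{12}
E[Y] = \frac{7}{12}
Cov(X,Y) = E[XY] - E[X]E[Y] = - \frac{1}{144}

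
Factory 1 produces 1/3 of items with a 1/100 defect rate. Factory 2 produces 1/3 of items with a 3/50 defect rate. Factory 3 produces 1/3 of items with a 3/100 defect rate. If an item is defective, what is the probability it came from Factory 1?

Using Bayes' theorem:
P(F1) = 1/3, P(D|F1) = 1/100
P(F2) = 1/3, P(D|F2) = 3/50
P(F3) = 1/3, P(D|F3) = 3/100
P(D) = P(D|F1)P(F1) + P(D|F2)P(F2) + P(D|F3)P(F3)
     = \frac{1}{30}
P(F1|D) = P(D|F1)P(F1) / P(D)
= \frac{1}{10}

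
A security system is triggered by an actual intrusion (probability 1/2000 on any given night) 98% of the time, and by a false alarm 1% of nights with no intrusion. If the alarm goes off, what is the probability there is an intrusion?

Let D = the rare event, + = positive/flagged.
P(D) = 1/2000
P(+|D) = 98/100 = 49/50
P(+|D') = 1/100
P(+) = P(+|D)P(D) + P(+|D')P(D')
     = \frac{49}{50} × \frac{1}{2000} + \frac{1}{100} × \frac{1999}{2000}
     = \frac{2097}{200000}
P(D|+) = P(+|D)P(D)/P(+) = \frac{98}{2097}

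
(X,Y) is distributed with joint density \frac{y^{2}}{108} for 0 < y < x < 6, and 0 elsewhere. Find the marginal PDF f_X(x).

f_X(x) = ∫_0^x \frac{y^{2}}{108} dy = \frac{x^{3}}{324}
for 0 < x < 6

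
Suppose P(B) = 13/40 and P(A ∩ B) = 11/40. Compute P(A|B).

P(A|B) = P(A ∩ B) / P(B)
= (11/40) / (13/40)
= 11/13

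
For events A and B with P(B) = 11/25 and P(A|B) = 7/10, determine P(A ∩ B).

By definition, P(A|B) = P(A ∩ B) / P(B)
So P(A ∩ B) = P(A|B) × P(B)
= 7/10 × 11/25
= 77/250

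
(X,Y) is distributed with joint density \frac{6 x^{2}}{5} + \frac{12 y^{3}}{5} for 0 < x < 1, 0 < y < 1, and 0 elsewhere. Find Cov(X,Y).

E[XY] = ∫∫ xy × f(x,y) dx dy = \frac{39}{100}
E[X] = \frac{3}{5}
E[Y] = \frac{17}{25}
Cov(X,Y) = E[XY] - E[X]E[Y] = - \frac{9}{500}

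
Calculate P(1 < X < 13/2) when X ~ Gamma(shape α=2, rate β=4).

P(1 < X < 13/2) = ∫_{1}^{13/2} f(x) dx
where f(x) = 16 x e^{- 4 x}
= \frac{-27 + 5 e^{22}}{e^{26}}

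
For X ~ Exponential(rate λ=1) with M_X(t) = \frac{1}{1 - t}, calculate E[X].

To find E[X], compute M^(1)(0):
M^(1)(t) = \frac{1}{\left(1 - t\right)^{2}}
M^(1)(0) = 1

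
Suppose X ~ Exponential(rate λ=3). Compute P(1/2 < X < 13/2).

P(1/2 < X < 13/2) = ∫_{1/2}^{13/2} f(x) dx
where f(x) = 3 e^{- 3 x}
= - \frac{1 - e^{18}}{e^{\frac{39}{2}}}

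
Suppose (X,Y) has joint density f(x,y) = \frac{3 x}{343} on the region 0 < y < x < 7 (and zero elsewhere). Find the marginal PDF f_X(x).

f_X(x) = ∫_0^x \frac{3 x}{343} dy = \frac{3 x^{2}}{343}
for 0 < x < 7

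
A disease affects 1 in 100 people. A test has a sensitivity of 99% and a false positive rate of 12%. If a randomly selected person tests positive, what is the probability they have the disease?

Let D = the rare event, + = positive/flagged.
P(D) = 1/100
P(+|D) = 99/100
P(+|D') = 12/100 = 3/25
P(+) = P(+|D)P(D) + P(+|D')P(D')
     = \frac{99}{100} × \frac{1}{100} + \frac{3}{25} × \frac{99}{100}
     = \frac{1287}{10000}
P(D|+) = P(+|D)P(D)/P(+) = \frac{1}{13}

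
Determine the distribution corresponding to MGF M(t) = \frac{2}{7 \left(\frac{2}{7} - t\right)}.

The MGF M(t) = \frac{2}{7 \left(\frac{2}{7} - t\right)} is the standard form for the Exponential distribution.
Comparing with the known MGF formula identifies: Exponential(rate λ=2/7)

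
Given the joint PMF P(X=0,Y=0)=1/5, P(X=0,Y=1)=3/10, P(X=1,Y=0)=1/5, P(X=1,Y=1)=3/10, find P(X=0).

P(X=0) = P(X=0,Y=0) + P(X=0,Y=1)
= 1/5 + 3/10
= 1/2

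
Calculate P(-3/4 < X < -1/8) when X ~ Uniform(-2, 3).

P(-3/4 < X < -1/8) = ∫_{-3/4}^{-1/8} f(x) dx
where f(x) = \frac{1}{5}
= \frac{1}{8}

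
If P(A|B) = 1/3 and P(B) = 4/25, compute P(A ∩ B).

By definition, P(A|B) = P(A ∩ B) / P(B)
So P(A ∩ B) = P(A|B) × P(B)
= 1/3 × 4/25
= 4/75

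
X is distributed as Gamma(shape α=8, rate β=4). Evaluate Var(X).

For X ~ Gamma(shape α=8, rate β=4):
Var(X) = \frac{1}{2}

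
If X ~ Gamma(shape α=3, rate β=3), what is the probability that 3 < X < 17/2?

P(3 < X < 17/2) = ∫_{3}^{17/2} f(x) dx
where f(x) = \frac{27 x^{2} e^{- 3 x}}{2}
= - \frac{2813}{8 e^{\frac{51}{2}}} + \frac{101}{2 e^{9}}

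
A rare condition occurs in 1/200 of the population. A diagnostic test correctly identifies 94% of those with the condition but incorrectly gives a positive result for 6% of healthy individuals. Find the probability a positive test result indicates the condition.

Let D = the rare event, + = positive/flagged.
P(D) = 1/200
P(+|D) = 94/100 = 47/50
P(+|D') = 6/100 = 3/50
P(+) = P(+|D)P(D) + P(+|D')P(D')
     = \frac{47}{50} × \frac{1}{200} + \frac{3}{50} × \frac{199}{200}
     = \frac{161}{2500}
P(D|+) = P(+|D)P(D)/P(+) = \frac{47}{644}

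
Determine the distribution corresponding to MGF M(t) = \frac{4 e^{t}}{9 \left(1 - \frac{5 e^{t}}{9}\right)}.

The MGF M(t) = \frac{4 e^{t}}{9 \left(1 - \frac{5 e^{t}}{9}\right)} is the standard form for the Geometric distribution.
Comparing with the known MGF formula identifies: Geometric(p=4/9), X = trial number of first success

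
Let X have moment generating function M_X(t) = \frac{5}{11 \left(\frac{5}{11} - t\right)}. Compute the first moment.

To find E[X], compute M^(1)(0):
M^(1)(t) = \frac{5}{11 \left(\frac{5}{11} - t\right)^{2}}
M^(1)(0) = \frac{11}{5}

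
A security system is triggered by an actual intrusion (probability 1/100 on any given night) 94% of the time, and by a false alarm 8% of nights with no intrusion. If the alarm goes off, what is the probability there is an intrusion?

Let D = the rare event, + = positive/flagged.
P(D) = 1/100
P(+|D) = 94/100 = 47/50
P(+|D') = 8/100 = 2/25
P(+) = P(+|D)P(D) + P(+|D')P(D')
     = \frac{47}{50} × \frac{1}{100} + \frac{2}{25} × \frac{99}{100}
     = \frac{443}{5000}
P(D|+) = P(+|D)P(D)/P(+) = \frac{47}{443}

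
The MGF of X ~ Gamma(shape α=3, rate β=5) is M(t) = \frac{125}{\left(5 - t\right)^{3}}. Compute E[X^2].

To find E[X^2], compute M^(2)(0):
M^(1)(t) = \frac{375}{\left(5 - t\right)^{4}}
M^(2)(t) = \frac{1500}{\left(5 - t\right)^{5}}
M^(2)(0) = \frac{12}{25}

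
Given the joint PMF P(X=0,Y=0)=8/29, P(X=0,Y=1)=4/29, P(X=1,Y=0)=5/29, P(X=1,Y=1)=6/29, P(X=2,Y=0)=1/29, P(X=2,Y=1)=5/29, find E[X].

First find marginal of X:
P(X=0) = 12/29
P(X=1) = 11/29
P(X=2) = 6/29
E[X] = 0 × 12/29 + 1 × 11/29 + 2 × 6/29 = 23/29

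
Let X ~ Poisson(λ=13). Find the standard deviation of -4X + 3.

For X ~ Poisson(λ=13):
Var(X) = 13
SD(X) = √(Var(X)) = √(13) = \sqrt{13}
SD(-4X + 3) = |-4| × SD(X) = 4 × \sqrt{13} = 4 \sqrt{13}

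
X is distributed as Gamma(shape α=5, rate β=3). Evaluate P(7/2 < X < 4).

P(7/2 < X < 4) = ∫_{7/2}^{4} f(x) dx
where f(x) = \frac{81 x^{4} e^{- 3 x}}{8}
= - \frac{1237}{e^{12}} + \frac{98051}{128 e^{\frac{21}{2}}}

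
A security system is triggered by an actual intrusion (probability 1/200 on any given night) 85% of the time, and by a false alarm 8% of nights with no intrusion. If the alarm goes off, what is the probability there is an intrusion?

Let D = the rare event, + = positive/flagged.
P(D) = 1/200
P(+|D) = 85/100 = 17/20
P(+|D') = 8/100 = 2/25
P(+) = P(+|D)P(D) + P(+|D')P(D')
     = \frac{17}{20} × \frac{1}{200} + \frac{2}{25} × \frac{199}{200}
     = \frac{1677}{20000}
P(D|+) = P(+|D)P(D)/P(+) = \frac{85}{1677}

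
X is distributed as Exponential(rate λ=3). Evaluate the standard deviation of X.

For X ~ Exponential(rate λ=3):
Var(X) = \frac{1}{9}
SD(X) = √(Var(X)) = √(\frac{1}{9}) = \frac{1}{3}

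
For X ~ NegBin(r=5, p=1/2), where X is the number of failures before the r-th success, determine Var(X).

For X ~ NegBin(r=5, p=1/2), where X is the number of failures before the r-th success:
Var(X) = 10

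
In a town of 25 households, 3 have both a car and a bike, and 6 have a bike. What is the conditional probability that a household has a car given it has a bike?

P(A ∩ B) = 3/25
P(B) = 6/25
P(A|B) = P(A ∩ B) / P(B) = (3/25) / (6/25) = 1/2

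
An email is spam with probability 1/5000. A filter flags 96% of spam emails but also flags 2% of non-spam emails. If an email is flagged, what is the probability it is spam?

Let D = the rare event, + = positive/flagged.
P(D) = 1/5000
P(+|D) = 96/100 = 24/25
P(+|D') = 2/100 = 1/50
P(+) = P(+|D)P(D) + P(+|D')P(D')
     = \frac{24}{25} × \frac{1}{5000} + \frac{1}{50} × \frac{4999}{5000}
     = \frac{5047}{250000}
P(D|+) = P(+|D)P(D)/P(+) = \frac{48}{5047}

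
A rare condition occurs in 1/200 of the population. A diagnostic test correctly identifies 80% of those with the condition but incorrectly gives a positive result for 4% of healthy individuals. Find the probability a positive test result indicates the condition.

Let D = the rare event, + = positive/flagged.
P(D) = 1/200
P(+|D) = 80/100 = 4/5
P(+|D') = 4/100 = 1/25
P(+) = P(+|D)P(D) + P(+|D')P(D')
     = \frac{4}{5} × \frac{1}{200} + \frac{1}{25} × \frac{199}{200}
     = \frac{219}{5000}
P(D|+) = P(+|D)P(D)/P(+) = \frac{20}{219}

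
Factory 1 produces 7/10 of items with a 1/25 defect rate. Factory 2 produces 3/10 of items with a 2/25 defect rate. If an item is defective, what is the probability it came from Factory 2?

Using Bayes' theorem:
P(F1) = 7/10, P(D|F1) = 1/25
P(F2) = 3/10, P(D|F2) = 2/25
P(D) = P(D|F1)P(F1) + P(D|F2)P(F2)
     = \frac{13}{250}
P(F2|D) = P(D|F2)P(F2) / P(D)
= \frac{6}{13}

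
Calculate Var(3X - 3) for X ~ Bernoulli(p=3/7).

For X ~ Bernoulli(p=3/7):
Var(X) = \frac{12}{49}
Var(3X - 3) = (3)² × Var(X) = 9 × \frac{12}{49} = \frac{108}{49}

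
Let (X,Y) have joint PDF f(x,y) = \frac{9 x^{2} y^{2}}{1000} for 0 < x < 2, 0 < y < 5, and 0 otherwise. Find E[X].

f_X(x) = ∫_0^5 \frac{9 x^{2} y^{2}}{1000} dy = \frac{3 x^{2}}{8}
E[X] = ∫_0^2 x × (\frac{3 x^{2}}{8}) dx = \frac{3}{2}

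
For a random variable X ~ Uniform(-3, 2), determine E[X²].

Using the identity E[X²] = Var(X) + (E[X])²:
E[X] = - \frac{1}{2}
Var(X) = \frac{25}{12}
E[X²] = \frac{25}{12} + (- \frac{1}{2})²
= \frac{7}{3}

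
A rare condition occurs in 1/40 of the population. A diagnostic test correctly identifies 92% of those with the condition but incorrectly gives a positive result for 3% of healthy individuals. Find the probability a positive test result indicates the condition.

Let D = the rare event, + = positive/flagged.
P(D) = 1/40
P(+|D) = 92/100 = 23/25
P(+|D') = 3/100
P(+) = P(+|D)P(D) + P(+|D')P(D')
     = \frac{23}{25} × \frac{1}{40} + \frac{3}{100} × \frac{39}{40}
     = \frac{209}{4000}
P(D|+) = P(+|D)P(D)/P(+) = \frac{92}{209}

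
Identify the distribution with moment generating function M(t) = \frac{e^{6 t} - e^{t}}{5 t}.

The MGF M(t) = \frac{e^{6 t} - e^{t}}{5 t} is the standard form for the Uniform distribution.
Comparing with the known MGF formula identifies: Uniform(1, 6)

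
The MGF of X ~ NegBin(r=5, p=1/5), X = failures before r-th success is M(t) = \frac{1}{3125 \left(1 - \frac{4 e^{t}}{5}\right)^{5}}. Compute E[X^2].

To find E[X^2], compute M^(2)(0):
M^(1)(t) = \frac{4 e^{t}}{3125 \left(1 - \frac{4 e^{t}}{5}\right)^{6}}
M^(2)(t) = \frac{4 e^{t}}{3125 \left(1 - \frac{4 e^{t}}{5}\right)^{6}} + \frac{96 e^{2 t}}{15625 \left(1 - \frac{4 e^{t}}{5}\right)^{7}}
M^(2)(0) = 500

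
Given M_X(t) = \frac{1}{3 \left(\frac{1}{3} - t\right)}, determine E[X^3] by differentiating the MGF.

To find E[X^3], compute M^(3)(0):
M^(1)(t) = \frac{1}{3 \left(\frac{1}{3} - t\right)^{2}}
M^(2)(t) = \frac{2}{3 \left(\frac{1}{3} - t\right)^{3}}
M^(3)(t) = \frac{2}{\left(\frac{1}{3} - t\right)^{4}}
M^(3)(0) = 162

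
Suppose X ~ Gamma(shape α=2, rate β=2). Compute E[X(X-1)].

E[X(X-1)] = E[X² - X] = E[X²] - E[X]
E[X] = 1
E[X²] = Var(X) + (E[X])² = \frac{1}{2} + (1)² = \frac{3}{2}
E[X(X-1)] = \frac{3}{2} - 1 = \frac{1}{2}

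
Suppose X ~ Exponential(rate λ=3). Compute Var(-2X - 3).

For X ~ Exponential(rate λ=3):
Var(X) = \frac{1}{9}
Var(-2X - 3) = (-2)² × Var(X) = 4 × \frac{1}{9} = \frac{4}{9}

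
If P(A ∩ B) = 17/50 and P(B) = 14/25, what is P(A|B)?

P(A|B) = P(A ∩ B) / P(B)
= (17/50) / (14/25)
= 17/28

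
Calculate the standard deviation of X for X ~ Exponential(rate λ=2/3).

For X ~ Exponential(rate λ=2/3):
Var(X) = \frac{9}{4}
SD(X) = √(Var(X)) = √(\frac{9}{4}) = \frac{3}{2}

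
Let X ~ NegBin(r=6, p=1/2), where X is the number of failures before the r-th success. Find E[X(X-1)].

E[X(X-1)] = E[X² - X] = E[X²] - E[X]
E[X] = 6
E[X²] = Var(X) + (E[X])² = 12 + (6)² = 48
E[X(X-1)] = 48 - 6 = 42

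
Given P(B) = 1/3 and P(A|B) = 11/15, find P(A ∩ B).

By definition, P(A|B) = P(A ∩ B) / P(B)
So P(A ∩ B) = P(A|B) × P(B)
= 11/15 × 1/3
= 11/45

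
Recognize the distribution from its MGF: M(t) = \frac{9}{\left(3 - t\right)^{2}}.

The MGF M(t) = \frac{9}{\left(3 - t\right)^{2}} is the standard form for the Gamma distribution.
Comparing with the known MGF formula identifies: Gamma(shape α=2, rate β=3)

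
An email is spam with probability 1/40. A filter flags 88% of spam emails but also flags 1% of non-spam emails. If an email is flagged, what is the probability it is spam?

Let D = the rare event, + = positive/flagged.
P(D) = 1/40
P(+|D) = 88/100 = 22/25
P(+|D') = 1/100
P(+) = P(+|D)P(D) + P(+|D')P(D')
     = \frac{22}{25} × \frac{1}{40} + \frac{1}{100} × \frac{39}{40}
     = \frac{127}{4000}
P(D|+) = P(+|D)P(D)/P(+) = \frac{88}{127}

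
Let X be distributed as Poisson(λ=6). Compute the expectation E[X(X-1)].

E[X(X-1)] = E[X² - X] = E[X²] - E[X]
E[X] = 6
E[X²] = Var(X) + (E[X])² = 6 + (6)² = 42
E[X(X-1)] = 42 - 6 = 36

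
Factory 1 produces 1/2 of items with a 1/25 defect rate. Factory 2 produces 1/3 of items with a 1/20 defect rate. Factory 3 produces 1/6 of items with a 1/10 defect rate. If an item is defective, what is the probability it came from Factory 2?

Using Bayes' theorem:
P(F1) = 1/2, P(D|F1) = 1/25
P(F2) = 1/3, P(D|F2) = 1/20
P(F3) = 1/6, P(D|F3) = 1/10
P(D) = P(D|F1)P(F1) + P(D|F2)P(F2) + P(D|F3)P(F3)
     = \frac{4}{75}
P(F2|D) = P(D|F2)P(F2) / P(D)
= \frac{5}{16}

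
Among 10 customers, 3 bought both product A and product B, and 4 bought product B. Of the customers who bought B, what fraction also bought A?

P(A ∩ B) = 3/10
P(B) = 4/10 = 2/5
P(A|B) = P(A ∩ B) / P(B) = (3/10) / (2/5) = 3/4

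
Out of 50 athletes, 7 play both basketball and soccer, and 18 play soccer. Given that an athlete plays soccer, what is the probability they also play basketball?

P(A ∩ B) = 7/50
P(B) = 18/50 = 9/25
P(A|B) = P(A ∩ B) / P(B) = (7/50) / (9/25) = 7/18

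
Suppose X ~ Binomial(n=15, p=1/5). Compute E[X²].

Using the identity E[X²] = Var(X) + (E[X])²:
E[X] = 3
Var(X) = \frac{12}{5}
E[X²] = \frac{12}{5} + (3)²
= \frac{57}{5}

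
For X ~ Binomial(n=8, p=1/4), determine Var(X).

For X ~ Binomial(n=8, p=1/4):
Var(X) = \frac{3}{2}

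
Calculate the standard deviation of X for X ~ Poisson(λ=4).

For X ~ Poisson(λ=4):
Var(X) = 4
SD(X) = √(Var(X)) = √(4) = 2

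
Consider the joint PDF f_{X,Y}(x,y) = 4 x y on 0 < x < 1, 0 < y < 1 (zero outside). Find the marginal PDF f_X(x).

f_X(x) = ∫_0^1 f(x,y) dy
= ∫_0^1 4 x y dy
= 2 x for 0 < x < 1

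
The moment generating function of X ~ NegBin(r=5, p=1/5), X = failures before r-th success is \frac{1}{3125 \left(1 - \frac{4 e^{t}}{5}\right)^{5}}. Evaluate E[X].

To find E[X], compute M^(1)(0):
M^(1)(t) = \frac{4 e^{t}}{3125 \left(1 - \frac{4 e^{t}}{5}\right)^{6}}
M^(1)(0) = 20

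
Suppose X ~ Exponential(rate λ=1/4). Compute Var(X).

For X ~ Exponential(rate λ=1/4):
Var(X) = 16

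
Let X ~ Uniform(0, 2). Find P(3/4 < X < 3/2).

P(3/4 < X < 3/2) = ∫_{3/4}^{3/2} f(x) dx
where f(x) = \frac{1}{2}
= \frac{3}{8}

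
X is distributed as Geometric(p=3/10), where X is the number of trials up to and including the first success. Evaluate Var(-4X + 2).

For X ~ Geometric(p=3/10), where X is the number of trials up to and including the first success:
Var(X) = \frac{70}{9}
Var(-4X + 2) = (-4)² × Var(X) = 16 × \frac{70}{9} = \frac{1120}{9}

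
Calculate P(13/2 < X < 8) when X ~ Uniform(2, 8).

P(13/2 < X < 8) = ∫_{13/2}^{8} f(x) dx
where f(x) = \frac{1}{6}
= \frac{1}{4}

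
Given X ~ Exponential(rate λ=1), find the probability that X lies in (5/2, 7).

P(5/2 < X < 7) = ∫_{5/2}^{7} f(x) dx
where f(x) = e^{- x}
= - \frac{1}{e^{7}} + e^{- \frac{5}{2}}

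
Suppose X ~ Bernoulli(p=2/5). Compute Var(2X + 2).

For X ~ Bernoulli(p=2/5):
Var(X) = \frac{6}{25}
Var(2X + 2) = (2)² × Var(X) = 4 × \frac{6}{25} = \frac{24}{25}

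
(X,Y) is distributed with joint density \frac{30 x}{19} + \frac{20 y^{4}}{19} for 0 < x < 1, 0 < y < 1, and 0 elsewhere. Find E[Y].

E[Y] = ∫_0^1 ∫_0^1 y × f(x,y) dx dy
= \frac{65}{114}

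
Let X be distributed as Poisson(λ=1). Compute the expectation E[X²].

Using the identity E[X²] = Var(X) + (E[X])²:
E[X] = 1
Var(X) = 1
E[X²] = 1 + (1)²
= 2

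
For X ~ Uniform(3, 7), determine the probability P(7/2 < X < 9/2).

P(7/2 < X < 9/2) = ∫_{7/2}^{9/2} f(x) dx
where f(x) = \frac{1}{4}
= \frac{1}{4}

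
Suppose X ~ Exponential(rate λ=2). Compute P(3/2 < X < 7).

P(3/2 < X < 7) = ∫_{3/2}^{7} f(x) dx
where f(x) = 2 e^{- 2 x}
= - \frac{1 - e^{11}}{e^{14}}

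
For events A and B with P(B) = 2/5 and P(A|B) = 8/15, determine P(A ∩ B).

By definition, P(A|B) = P(A ∩ B) / P(B)
So P(A ∩ B) = P(A|B) × P(B)
= 8/15 × 2/5
= 16/75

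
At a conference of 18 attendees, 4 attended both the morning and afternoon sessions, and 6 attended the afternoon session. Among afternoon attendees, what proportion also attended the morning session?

P(A ∩ B) = 4/18 = 2/9
P(B) = 6/18 = 1/3
P(A|B) = P(A ∩ B) / P(B) = (2/9) / (1/3) = 2/3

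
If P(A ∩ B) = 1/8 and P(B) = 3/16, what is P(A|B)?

P(A|B) = P(A ∩ B) / P(B)
= (1/8) / (3/16)
= 2/3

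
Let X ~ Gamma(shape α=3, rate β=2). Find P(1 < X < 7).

P(1 < X < 7) = ∫_{1}^{7} f(x) dx
where f(x) = 4 x^{2} e^{- 2 x}
= \frac{-113 + 5 e^{12}}{e^{14}}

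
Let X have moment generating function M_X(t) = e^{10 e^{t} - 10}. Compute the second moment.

To find E[X^2], compute M^(2)(0):
M^(1)(t) = 10 e^{t} e^{10 e^{t} - 10}
M^(2)(t) = 100 e^{2 t} e^{10 e^{t} - 10} + 10 e^{t} e^{10 e^{t} - 10}
M^(2)(0) = 110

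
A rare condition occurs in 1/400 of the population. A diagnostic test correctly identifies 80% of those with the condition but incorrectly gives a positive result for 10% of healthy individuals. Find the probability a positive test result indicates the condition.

Let D = the rare event, + = positive/flagged.
P(D) = 1/400
P(+|D) = 80/100 = 4/5
P(+|D') = 10/100 = 1/10
P(+) = P(+|D)P(D) + P(+|D')P(D')
     = \frac{4}{5} × \frac{1}{400} + \frac{1}{10} × \frac{399}{400}
     = \frac{407}{4000}
P(D|+) = P(+|D)P(D)/P(+) = \frac{8}{407}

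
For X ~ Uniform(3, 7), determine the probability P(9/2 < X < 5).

P(9/2 < X < 5) = ∫_{9/2}^{5} f(x) dx
where f(x) = \frac{1}{4}
= \frac{1}{8}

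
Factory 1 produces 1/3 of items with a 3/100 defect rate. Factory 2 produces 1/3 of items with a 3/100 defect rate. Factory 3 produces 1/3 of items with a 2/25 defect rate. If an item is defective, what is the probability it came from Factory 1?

Using Bayes' theorem:
P(F1) = 1/3, P(D|F1) = 3/100
P(F2) = 1/3, P(D|F2) = 3/100
P(F3) = 1/3, P(D|F3) = 2/25
P(D) = P(D|F1)P(F1) + P(D|F2)P(F2) + P(D|F3)P(F3)
     = \frac{7}{150}
P(F1|D) = P(D|F1)P(F1) / P(D)
= \frac{3}{14}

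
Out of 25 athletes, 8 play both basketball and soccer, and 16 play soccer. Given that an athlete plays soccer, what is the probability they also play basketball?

P(A ∩ B) = 8/25
P(B) = 16/25
P(A|B) = P(A ∩ B) / P(B) = (8/25) / (16/25) = 1/2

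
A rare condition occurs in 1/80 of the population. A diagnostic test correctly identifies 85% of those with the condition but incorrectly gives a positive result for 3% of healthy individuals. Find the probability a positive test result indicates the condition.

Let D = the rare event, + = positive/flagged.
P(D) = 1/80
P(+|D) = 85/100 = 17/20
P(+|D') = 3/100
P(+) = P(+|D)P(D) + P(+|D')P(D')
     = \frac{17}{20} × \frac{1}{80} + \frac{3}{100} × \frac{79}{80}
     = \frac{161}{4000}
P(D|+) = P(+|D)P(D)/P(+) = \frac{85}{322}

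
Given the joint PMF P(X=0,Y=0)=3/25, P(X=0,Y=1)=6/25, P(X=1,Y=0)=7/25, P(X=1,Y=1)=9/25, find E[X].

First find marginal of X:
P(X=0) = 9/25
P(X=1) = 16/25
E[X] = 0 × 9/25 + 1 × 16/25 = 16/25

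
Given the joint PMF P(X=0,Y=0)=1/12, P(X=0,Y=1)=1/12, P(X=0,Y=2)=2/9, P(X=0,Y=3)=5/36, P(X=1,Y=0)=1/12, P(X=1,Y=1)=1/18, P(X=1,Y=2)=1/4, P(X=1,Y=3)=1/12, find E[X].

First find marginal of X:
P(X=0) = 19/36
P(X=1) = 17/36
E[X] = 0 × 19/36 + 1 × 17/36 = 17/36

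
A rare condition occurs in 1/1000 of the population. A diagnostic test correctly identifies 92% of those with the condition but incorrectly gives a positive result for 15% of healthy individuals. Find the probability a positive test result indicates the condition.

Let D = the rare event, + = positive/flagged.
P(D) = 1/1000
P(+|D) = 92/100 = 23/25
P(+|D') = 15/100 = 3/20
P(+) = P(+|D)P(D) + P(+|D')P(D')
     = \frac{23}{25} × \frac{1}{1000} + \frac{3}{20} × \frac{999}{1000}
     = \frac{15077}{100000}
P(D|+) = P(+|D)P(D)/P(+) = \frac{92}{15077}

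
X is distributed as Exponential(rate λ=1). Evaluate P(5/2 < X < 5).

P(5/2 < X < 5) = ∫_{5/2}^{5} f(x) dx
where f(x) = e^{- x}
= - \frac{1}{e^{5}} + e^{- \frac{5}{2}}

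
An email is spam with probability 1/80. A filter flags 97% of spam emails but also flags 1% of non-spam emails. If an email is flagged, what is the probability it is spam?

Let D = the rare event, + = positive/flagged.
P(D) = 1/80
P(+|D) = 97/100
P(+|D') = 1/100
P(+) = P(+|D)P(D) + P(+|D')P(D')
     = \frac{97}{100} × \frac{1}{80} + \frac{1}{100} × \frac{79}{80}
     = \frac{11}{500}
P(D|+) = P(+|D)P(D)/P(+) = \frac{97}{176}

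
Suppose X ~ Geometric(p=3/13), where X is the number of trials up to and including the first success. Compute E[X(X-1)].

E[X(X-1)] = E[X² - X] = E[X²] - E[X]
E[X] = \frac{13}{3}
E[X²] = Var(X) + (E[X])² = \frac{130}{9} + (\frac{13}{3})² = \frac{299}{9}
E[X(X-1)] = \frac{299}{9} - \frac{13}{3} = \frac{260}{9}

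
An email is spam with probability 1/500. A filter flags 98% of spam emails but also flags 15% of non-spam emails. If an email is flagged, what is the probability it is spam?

Let D = the rare event, + = positive/flagged.
P(D) = 1/500
P(+|D) = 98/100 = 49/50
P(+|D') = 15/100 = 3/20
P(+) = P(+|D)P(D) + P(+|D')P(D')
     = \frac{49}{50} × \frac{1}{500} + \frac{3}{20} × \frac{499}{500}
     = \frac{7583}{50000}
P(D|+) = P(+|D)P(D)/P(+) = \frac{98}{7583}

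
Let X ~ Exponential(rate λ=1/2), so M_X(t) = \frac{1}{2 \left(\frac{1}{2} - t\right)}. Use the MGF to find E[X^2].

To find E[X^2], compute M^(2)(0):
M^(1)(t) = \frac{1}{2 \left(\frac{1}{2} - t\right)^{2}}
M^(2)(t) = \frac{1}{\left(\frac{1}{2} - t\right)^{3}}
M^(2)(0) = 8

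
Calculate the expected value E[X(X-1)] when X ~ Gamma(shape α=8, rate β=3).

E[X(X-1)] = E[X² - X] = E[X²] - E[X]
E[X] = \frac{8}{3}
E[X²] = Var(X) + (E[X])² = \frac{8}{9} + (\frac{8}{3})² = 8
E[X(X-1)] = 8 - \frac{8}{3} = \frac{16}{3}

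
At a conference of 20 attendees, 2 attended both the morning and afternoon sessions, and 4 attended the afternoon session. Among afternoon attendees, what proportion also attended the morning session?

P(A ∩ B) = 2/20 = 1/10
P(B) = 4/20 = 1/5
P(A|B) = P(A ∩ B) / P(B) = (1/10) / (1/5) = 1/2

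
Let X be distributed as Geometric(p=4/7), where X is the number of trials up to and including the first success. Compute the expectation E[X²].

Using the identity E[X²] = Var(X) + (E[X])²:
E[X] = \frac{7}{4}
Var(X) = \frac{21}{16}
E[X²] = \frac{21}{16} + (\frac{7}{4})²
= \frac{35}{8}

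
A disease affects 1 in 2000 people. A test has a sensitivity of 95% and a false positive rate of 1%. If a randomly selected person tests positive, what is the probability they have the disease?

Let D = the rare event, + = positive/flagged.
P(D) = 1/2000
P(+|D) = 95/100 = 19/20
P(+|D') = 1/100
P(+) = P(+|D)P(D) + P(+|D')P(D')
     = \frac{19}{20} × \frac{1}{2000} + \frac{1}{100} × \frac{1999}{2000}
     = \frac{1047}{100000}
P(D|+) = P(+|D)P(D)/P(+) = \frac{95}{2094}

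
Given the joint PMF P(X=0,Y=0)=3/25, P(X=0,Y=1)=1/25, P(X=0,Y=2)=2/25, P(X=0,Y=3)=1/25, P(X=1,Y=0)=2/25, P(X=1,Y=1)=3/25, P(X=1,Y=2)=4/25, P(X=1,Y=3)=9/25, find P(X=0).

P(X=0) = P(X=0,Y=0) + P(X=0,Y=1) + P(X=0,Y=2) + P(X=0,Y=3)
= 3/25 + 1/25 + 2/25 + 1/25
= 7/25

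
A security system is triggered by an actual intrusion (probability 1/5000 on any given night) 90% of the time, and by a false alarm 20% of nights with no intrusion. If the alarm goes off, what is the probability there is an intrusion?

Let D = the rare event, + = positive/flagged.
P(D) = 1/5000
P(+|D) = 90/100 = 9/10
P(+|D') = 20/100 = 1/5
P(+) = P(+|D)P(D) + P(+|D')P(D')
     = \frac{9}{10} × \frac{1}{5000} + \frac{1}{5} × \frac{4999}{5000}
     = \frac{10007}{50000}
P(D|+) = P(+|D)P(D)/P(+) = \frac{9}{10007}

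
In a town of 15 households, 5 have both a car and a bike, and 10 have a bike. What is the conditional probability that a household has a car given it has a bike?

P(A ∩ B) = 5/15 = 1/3
P(B) = 10/15 = 2/3
P(A|B) = P(A ∩ B) / P(B) = (1/3) / (2/3) = 1/2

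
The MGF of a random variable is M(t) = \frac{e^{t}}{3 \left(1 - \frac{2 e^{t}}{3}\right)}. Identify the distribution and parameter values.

The MGF M(t) = \frac{e^{t}}{3 \left(1 - \frac{2 e^{t}}{3}\right)} is the standard form for the Geometric distribution.
Comparing with the known MGF formula identifies: Geometric(p=1/3), X = trial number of first success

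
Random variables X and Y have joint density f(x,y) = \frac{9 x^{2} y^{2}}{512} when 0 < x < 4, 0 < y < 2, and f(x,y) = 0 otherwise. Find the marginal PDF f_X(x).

f_X(x) = ∫_0^2 f(x,y) dy
= ∫_0^2 \frac{9 x^{2} y^{2}}{512} dy
= \frac{3 x^{2}}{64} for 0 < x < 4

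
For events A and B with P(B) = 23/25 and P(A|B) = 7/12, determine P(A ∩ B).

By definition, P(A|B) = P(A ∩ B) / P(B)
So P(A ∩ B) = P(A|B) × P(B)
= 7/12 × 23/25
= 161/300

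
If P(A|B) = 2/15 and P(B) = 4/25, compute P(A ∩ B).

By definition, P(A|B) = P(A ∩ B) / P(B)
So P(A ∩ B) = P(A|B) × P(B)
= 2/15 × 4/25
= 8/375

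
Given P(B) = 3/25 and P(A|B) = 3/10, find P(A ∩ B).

By definition, P(A|B) = P(A ∩ B) / P(B)
So P(A ∩ B) = P(A|B) × P(B)
= 3/10 × 3/25
= 9/250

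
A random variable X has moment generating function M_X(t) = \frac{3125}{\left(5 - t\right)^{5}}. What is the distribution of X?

The MGF M(t) = \frac{3125}{\left(5 - t\right)^{5}} is the standard form for the Gamma distribution.
Comparing with the known MGF formula identifies: Gamma(shape α=5, rate β=5)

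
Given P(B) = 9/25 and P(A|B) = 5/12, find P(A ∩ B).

By definition, P(A|B) = P(A ∩ B) / P(B)
So P(A ∩ B) = P(A|B) × P(B)
= 5/12 × 9/25
= 3/20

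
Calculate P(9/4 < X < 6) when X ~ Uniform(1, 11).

P(9/4 < X < 6) = ∫_{9/4}^{6} f(x) dx
where f(x) = \frac{1}{10}
= \frac{3}{8}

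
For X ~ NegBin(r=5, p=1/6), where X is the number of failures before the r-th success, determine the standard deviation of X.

For X ~ NegBin(r=5, p=1/6), where X is the number of failures before the r-th success:
Var(X) = 150
SD(X) = √(Var(X)) = √(150) = 5 \sqrt{6}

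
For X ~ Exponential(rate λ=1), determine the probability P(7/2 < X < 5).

P(7/2 < X < 5) = ∫_{7/2}^{5} f(x) dx
where f(x) = e^{- x}
= - \frac{1}{e^{5}} + e^{- \frac{7}{2}}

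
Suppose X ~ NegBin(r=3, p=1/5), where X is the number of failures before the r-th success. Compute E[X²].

Using the identity E[X²] = Var(X) + (E[X])²:
E[X] = 12
Var(X) = 60
E[X²] = 60 + (12)²
= 204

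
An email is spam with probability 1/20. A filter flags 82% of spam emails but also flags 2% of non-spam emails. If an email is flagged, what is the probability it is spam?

Let D = the rare event, + = positive/flagged.
P(D) = 1/20
P(+|D) = 82/100 = 41/50
P(+|D') = 2/100 = 1/50
P(+) = P(+|D)P(D) + P(+|D')P(D')
     = \frac{41}{50} × \frac{1}{20} + \frac{1}{50} × \frac{19}{20}
     = \frac{3}{50}
P(D|+) = P(+|D)P(D)/P(+) = \frac{41}{60}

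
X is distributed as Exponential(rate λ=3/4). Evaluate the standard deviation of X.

For X ~ Exponential(rate λ=3/4):
Var(X) = \frac{16}{9}
SD(X) = √(Var(X)) = √(\frac{16}{9}) = \frac{4}{3}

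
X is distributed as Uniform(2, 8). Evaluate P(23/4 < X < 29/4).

P(23/4 < X < 29/4) = ∫_{23/4}^{29/4} f(x) dx
where f(x) = \frac{1}{6}
= \frac{1}{4}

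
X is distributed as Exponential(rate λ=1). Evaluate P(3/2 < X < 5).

P(3/2 < X < 5) = ∫_{3/2}^{5} f(x) dx
where f(x) = e^{- x}
= - \frac{1}{e^{5}} + e^{- \frac{3}{2}}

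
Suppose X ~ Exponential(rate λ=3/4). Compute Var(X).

For X ~ Exponential(rate λ=3/4):
Var(X) = \frac{16}{9}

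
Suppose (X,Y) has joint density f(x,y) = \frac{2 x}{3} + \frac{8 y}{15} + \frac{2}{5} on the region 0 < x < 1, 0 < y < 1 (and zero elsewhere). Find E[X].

E[X] = ∫_0^1 ∫_0^1 x × f(x,y) dy dx
= ∫_0^1 ∫_0^1 x × (\frac{2 x}{3} + \frac{8 y}{15} + \frac{2}{5}) dy dx
= \frac{5}{9}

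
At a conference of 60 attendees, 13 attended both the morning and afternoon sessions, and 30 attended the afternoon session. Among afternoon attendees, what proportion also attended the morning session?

P(A ∩ B) = 13/60
P(B) = 30/60 = 1/2
P(A|B) = P(A ∩ B) / P(B) = (13/60) / (1/2) = 13/30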